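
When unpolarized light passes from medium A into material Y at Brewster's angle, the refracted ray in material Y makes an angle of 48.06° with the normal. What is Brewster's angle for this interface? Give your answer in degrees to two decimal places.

θ_B ≈ 41.94°

At Brewster's angle the reflected and refracted rays are perpendicular, so θ_B + θ_t = 90°.
θ_B = 90° − 48.06° = 41.94°.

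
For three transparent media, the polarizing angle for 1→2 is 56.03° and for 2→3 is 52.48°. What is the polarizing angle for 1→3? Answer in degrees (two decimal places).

θ_B ≈ 62.64°

tan θ_B(1→2) = n₂/n₁ = tan 56.03° = 1.4842.
tan θ_B(2→3) = n₃/n₂ = tan 52.48° = 1.3023.
So n₃/n₁ = (n₂/n₁)(n₃/n₂) = 1.4842 × 1.3023 = 1.9329.
θ_B(1→3) = arctan(1.9329) = 62.64°.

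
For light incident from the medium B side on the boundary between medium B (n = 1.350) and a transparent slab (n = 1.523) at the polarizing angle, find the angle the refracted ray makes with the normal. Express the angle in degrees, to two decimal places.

tan θ_B = n₂/n₁ = 1.523/1.350 = 1.1281, so θ_B = 48.45°.
The refracted ray is perpendicular to the reflected ray, so θ_t = 90° − θ_B = 41.55°.

θ_t ≈ 41.55°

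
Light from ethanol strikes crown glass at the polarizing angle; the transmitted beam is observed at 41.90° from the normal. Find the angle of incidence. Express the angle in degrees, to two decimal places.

θ_B ≈ 48.10°

At Brewster's angle the reflected and refracted rays are perpendicular, so θ_B + θ_t = 90°.
So θ_B = 90° − θ_t = 90° − 41.90° = 48.10°.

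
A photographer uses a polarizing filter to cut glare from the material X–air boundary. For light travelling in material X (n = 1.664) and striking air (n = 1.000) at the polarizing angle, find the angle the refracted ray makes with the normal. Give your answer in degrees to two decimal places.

θ_t ≈ 59.00°

First find Brewster's angle: tan θ_B = 1.000/1.664 = 0.6010, giving θ_B = 31.00°.
The refracted ray is perpendicular to the reflected ray, so θ_t = 90° − θ_B = 59.00°.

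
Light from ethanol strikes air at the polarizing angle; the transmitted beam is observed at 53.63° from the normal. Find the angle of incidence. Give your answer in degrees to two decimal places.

θ_B ≈ 36.37°

Brewster's condition makes the reflected and refracted beams perpendicular: θ_B + θ_t = 90°.
θ_B = 90° − 53.63° = 36.37°.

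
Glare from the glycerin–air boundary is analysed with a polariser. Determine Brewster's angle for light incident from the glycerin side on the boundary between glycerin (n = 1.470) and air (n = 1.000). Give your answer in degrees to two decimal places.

θ_B ≈ 34.23°

Brewster's condition: tan θ_B = n₂/n₁ = 1.000/1.470 = 0.6803.
θ_B = arctan(0.6803) = 34.23°.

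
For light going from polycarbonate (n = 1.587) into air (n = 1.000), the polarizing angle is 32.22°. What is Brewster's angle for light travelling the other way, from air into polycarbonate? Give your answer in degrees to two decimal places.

θ_B' ≈ 57.78°

Reversing the direction swaps n₁ and n₂, so tan θ_B' = 1/tan θ_B and θ_B' = 90° − θ_B.
Hence θ_B' = 90° − 32.22° = 57.78°.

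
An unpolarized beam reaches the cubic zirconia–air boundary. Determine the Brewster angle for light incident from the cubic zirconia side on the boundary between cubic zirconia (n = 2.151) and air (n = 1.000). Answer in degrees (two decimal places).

The reflected p-component vanishes when tan θ_B = n₂/n₁.
tan θ_B = n₂/n₁ = 1.000/2.151 = 0.4649.
So θ_B = arctan 0.4649 = 24.93°.

θ_B ≈ 24.93°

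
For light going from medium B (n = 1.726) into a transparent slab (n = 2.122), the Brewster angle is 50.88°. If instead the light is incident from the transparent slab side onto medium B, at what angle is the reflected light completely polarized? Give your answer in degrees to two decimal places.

Reversing the direction swaps n₁ and n₂, so tan θ_B' = 1/tan θ_B and θ_B' = 90° − θ_B.
Hence θ_B' = 90° − 50.88° = 39.12°.

θ_B' ≈ 39.12°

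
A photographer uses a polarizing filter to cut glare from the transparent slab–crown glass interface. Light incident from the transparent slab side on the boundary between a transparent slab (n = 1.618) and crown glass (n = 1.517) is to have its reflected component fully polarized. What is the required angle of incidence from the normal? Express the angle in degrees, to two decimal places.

θ_B ≈ 43.15°

Brewster's condition: tan θ_B = n₂/n₁ = 1.517/1.618 = 0.9376. Taking the arctangent, θ_B = 43.15°.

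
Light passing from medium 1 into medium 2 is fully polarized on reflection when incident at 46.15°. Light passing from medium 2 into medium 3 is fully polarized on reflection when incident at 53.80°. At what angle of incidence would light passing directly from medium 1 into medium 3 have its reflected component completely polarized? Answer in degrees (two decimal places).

Each Brewster angle gives a ratio: n₂/n₁ = tan 46.15° = 1.0410, n₃/n₂ = tan 53.80° = 1.3663.
n₃/n₁ = 1.4223. Then tan θ_B(1→3) = n₃/n₁, so θ_B(1→3) = arctan(1.4223) = 54.89°.

θ_B ≈ 54.89°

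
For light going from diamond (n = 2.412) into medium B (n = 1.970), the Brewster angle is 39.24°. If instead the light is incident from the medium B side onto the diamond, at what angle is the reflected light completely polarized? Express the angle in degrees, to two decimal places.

tan θ_B' = n₁/n₂ = 1/tan θ_B, so θ_B' = 90° − θ_B.
θ_B' = 90° − 39.24° = 50.76°.

θ_B' ≈ 50.76°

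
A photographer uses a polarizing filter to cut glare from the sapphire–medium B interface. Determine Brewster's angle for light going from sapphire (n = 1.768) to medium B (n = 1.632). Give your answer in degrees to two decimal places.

tan θ_B = n₂/n₁ = 1.632/1.768 = 0.9231.
So θ_B = arctan 0.9231 = 42.71°.

θ_B ≈ 42.71°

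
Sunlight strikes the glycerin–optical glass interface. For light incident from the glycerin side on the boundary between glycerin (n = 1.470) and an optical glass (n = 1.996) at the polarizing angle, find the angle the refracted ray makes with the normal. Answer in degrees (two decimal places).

θ_t ≈ 36.37°

First find Brewster's angle: tan θ_B = 1.996/1.470 = 1.3578, giving θ_B = 53.63°.
Since θ_B + θ_t = 90° at Brewster incidence, θ_t = 90° − 53.63° = 36.37°.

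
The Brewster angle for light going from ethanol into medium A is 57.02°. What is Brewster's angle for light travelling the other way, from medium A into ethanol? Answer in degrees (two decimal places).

tan θ_B' = n₁/n₂ = 1/tan θ_B, so θ_B' = 90° − θ_B.
θ_B' = 90° − 57.02° = 32.98°.

θ_B' ≈ 32.98°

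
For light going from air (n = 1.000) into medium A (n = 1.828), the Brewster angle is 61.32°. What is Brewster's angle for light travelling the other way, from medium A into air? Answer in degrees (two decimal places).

θ_B' ≈ 28.68°

tan θ_B' = n₁/n₂ = 1/tan θ_B, so θ_B' = 90° − θ_B.
θ_B' = 90° − 61.32° = 28.68°.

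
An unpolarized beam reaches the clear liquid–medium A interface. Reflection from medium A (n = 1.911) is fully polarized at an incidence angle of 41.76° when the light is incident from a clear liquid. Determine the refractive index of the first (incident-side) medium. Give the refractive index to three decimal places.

n ≈ 2.140

Brewster's law: tan θ_B = n₂/n₁ (light incident in a clear liquid, refracted into medium A).
n₁ = n₂ / tan θ_B = 1.911 / tan 41.76° = 2.140.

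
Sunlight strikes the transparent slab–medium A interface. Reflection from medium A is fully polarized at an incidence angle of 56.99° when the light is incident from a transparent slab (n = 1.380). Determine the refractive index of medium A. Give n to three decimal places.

n ≈ 2.124

Brewster's law: tan θ_B = n₂/n₁ (light incident in a transparent slab, refracted into medium A).
n₂ = n₁ tan θ_B = 1.380 × tan 56.99° = 2.124.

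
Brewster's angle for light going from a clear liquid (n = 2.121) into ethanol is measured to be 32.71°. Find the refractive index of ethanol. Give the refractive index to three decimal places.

n ≈ 1.362

At Brewster's angle, tan θ_B = n₂/n₁ with n₁ on the incident side (a clear liquid) and n₂ on the transmitted side (ethanol).
n₂ = n₁ tan θ_B = 2.121 × tan 32.71° = 1.362.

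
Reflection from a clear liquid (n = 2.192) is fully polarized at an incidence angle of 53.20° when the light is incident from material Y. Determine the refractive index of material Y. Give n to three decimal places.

n ≈ 1.640

At Brewster's angle, tan θ_B = n₂/n₁ with n₁ on the incident side (material Y) and n₂ on the transmitted side (a clear liquid).
n₁ = n₂ / tan θ_B = 2.192 / tan 53.20° = 1.640.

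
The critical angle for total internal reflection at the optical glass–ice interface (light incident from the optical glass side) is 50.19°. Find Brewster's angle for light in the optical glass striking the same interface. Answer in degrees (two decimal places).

θ_B ≈ 37.53°

n₂/n₁ = sin θ_c = sin 50.19° = 0.7682.
tan θ_B equals the same ratio, so θ_B = arctan(0.7682) = 37.53°.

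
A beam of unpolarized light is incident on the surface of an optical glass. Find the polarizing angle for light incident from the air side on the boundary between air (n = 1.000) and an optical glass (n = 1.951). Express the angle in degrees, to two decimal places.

θ_B ≈ 62.86°

The reflected p-component vanishes when tan θ_B = n₂/n₁.
Here n₂/n₁ = 1.951/1.000 = 1.9510, and Brewster's law gives tan θ_B = n₂/n₁.
So θ_B = arctan 1.9510 = 62.86°.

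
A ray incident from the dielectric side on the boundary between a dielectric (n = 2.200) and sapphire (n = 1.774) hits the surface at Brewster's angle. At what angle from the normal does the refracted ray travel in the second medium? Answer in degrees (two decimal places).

θ_t ≈ 51.12°

First find Brewster's angle: tan θ_B = 1.774/2.200 = 0.8064, giving θ_B = 38.88°.
Since θ_B + θ_t = 90° at Brewster incidence, θ_t = 90° − 38.88° = 51.12°.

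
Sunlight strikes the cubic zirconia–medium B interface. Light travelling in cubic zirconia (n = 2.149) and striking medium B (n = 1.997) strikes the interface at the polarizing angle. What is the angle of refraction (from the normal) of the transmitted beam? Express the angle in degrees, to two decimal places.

θ_t ≈ 47.10°

θ_B = arctan(n₂/n₁) = arctan(1.997/2.149) = 42.90°.
The refracted ray is perpendicular to the reflected ray, so θ_t = 90° − θ_B = 47.10°.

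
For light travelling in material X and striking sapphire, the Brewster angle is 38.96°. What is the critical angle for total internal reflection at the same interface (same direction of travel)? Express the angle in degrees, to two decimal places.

θ_c ≈ 53.96°

tan θ_B = n₂/n₁ = tan 38.96° = 0.8086.
Total internal reflection: sin θ_c = n₂/n₁ = 0.8086.
θ_c = arcsin(0.8086) = 53.96°.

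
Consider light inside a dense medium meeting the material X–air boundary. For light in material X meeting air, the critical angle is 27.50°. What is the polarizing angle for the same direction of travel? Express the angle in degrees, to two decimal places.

θ_B ≈ 24.79°

At the critical angle sin θ_c = n₂/n₁, giving n₂/n₁ = sin 27.50° = 0.4617.
Then tan θ_B = n₂/n₁ = 0.4617, so θ_B = arctan 0.4617 = 24.79°.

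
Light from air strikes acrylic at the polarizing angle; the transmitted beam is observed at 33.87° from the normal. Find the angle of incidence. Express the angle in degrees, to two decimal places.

Since the reflected and refracted rays are at right angles at the polarizing angle, θ_B + θ_t = 90°.
So θ_B = 90° − θ_t = 90° − 33.87° = 56.13°.

θ_B ≈ 56.13°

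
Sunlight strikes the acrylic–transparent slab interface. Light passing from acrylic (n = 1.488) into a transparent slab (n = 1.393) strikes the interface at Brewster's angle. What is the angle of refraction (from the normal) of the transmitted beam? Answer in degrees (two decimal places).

tan θ_B = n₂/n₁ = 1.393/1.488 = 0.9362, so θ_B = 43.11°.
The refracted ray is perpendicular to the reflected ray, so θ_t = 90° − θ_B = 46.89°.

θ_t ≈ 46.89°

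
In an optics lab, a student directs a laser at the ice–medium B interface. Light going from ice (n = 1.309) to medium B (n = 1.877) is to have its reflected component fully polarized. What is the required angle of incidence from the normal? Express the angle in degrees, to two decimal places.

Brewster's condition: tan θ_B = n₂/n₁ = 1.877/1.309 = 1.4339.
θ_B = arctan(1.4339) = 55.11°.

θ_B ≈ 55.11°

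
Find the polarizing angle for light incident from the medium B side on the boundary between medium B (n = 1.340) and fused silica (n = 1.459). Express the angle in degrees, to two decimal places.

θ_B ≈ 47.43°

tan θ_B = n₂/n₁ = 1.459/1.340 = 1.0888.
θ_B = arctan(1.0888) = 47.43°.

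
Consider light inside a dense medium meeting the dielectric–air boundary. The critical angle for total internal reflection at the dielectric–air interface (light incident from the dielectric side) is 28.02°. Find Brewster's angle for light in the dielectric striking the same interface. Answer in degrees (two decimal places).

n₂/n₁ = sin θ_c = sin 28.02° = 0.4698.
tan θ_B equals the same ratio, so θ_B = arctan(0.4698) = 25.16°.

θ_B ≈ 25.16°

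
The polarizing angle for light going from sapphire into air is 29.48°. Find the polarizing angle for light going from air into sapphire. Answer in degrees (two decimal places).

The two Brewster angles are complementary: θ_B' = 90° − θ_B = 90° − 29.48° = 60.52°.

θ_B' ≈ 60.52°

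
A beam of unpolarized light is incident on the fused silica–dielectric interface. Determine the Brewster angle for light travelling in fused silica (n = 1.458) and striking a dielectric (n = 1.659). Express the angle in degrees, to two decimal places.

θ_B ≈ 48.69°

The reflected p-component vanishes when tan θ_B = n₂/n₁.
tan θ_B = n₂/n₁ = 1.659/1.458 = 1.1379.
So θ_B = arctan 1.1379 = 48.69°.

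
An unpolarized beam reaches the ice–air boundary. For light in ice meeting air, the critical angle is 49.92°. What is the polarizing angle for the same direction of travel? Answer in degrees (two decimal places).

θ_B ≈ 37.42°

sin θ_c = n₂/n₁, so n₂/n₁ = sin 49.92° = 0.7651.
Brewster: tan θ_B = n₂/n₁ = 0.7651.
θ_B = arctan(0.7651) = 37.42°.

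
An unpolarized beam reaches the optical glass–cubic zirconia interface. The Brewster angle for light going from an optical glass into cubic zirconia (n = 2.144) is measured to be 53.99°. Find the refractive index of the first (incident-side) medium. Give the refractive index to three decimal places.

n ≈ 1.558

Full polarization of the reflected beam means tan θ_B = n₂/n₁, where n₁ is the incident medium (an optical glass).
n₁ = n₂ / tan θ_B = 2.144 / tan 53.99° = 1.558.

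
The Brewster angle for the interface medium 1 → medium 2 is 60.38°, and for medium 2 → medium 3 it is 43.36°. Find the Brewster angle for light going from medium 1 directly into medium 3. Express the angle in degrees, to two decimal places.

n₂/n₁ = tan 60.38° = 1.7589 and n₃/n₂ = tan 43.36° = 0.9443.
Multiplying, n₃/n₁ = 1.7589 × 0.9443 = 1.6610, and θ_B(1→3) = arctan 1.6610 = 58.95°.

θ_B ≈ 58.95°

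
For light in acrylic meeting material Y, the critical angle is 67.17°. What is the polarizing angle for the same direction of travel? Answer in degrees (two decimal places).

n₂/n₁ = sin θ_c = sin 67.17° = 0.9217.
tan θ_B equals the same ratio, so θ_B = arctan(0.9217) = 42.67°.

θ_B ≈ 42.67°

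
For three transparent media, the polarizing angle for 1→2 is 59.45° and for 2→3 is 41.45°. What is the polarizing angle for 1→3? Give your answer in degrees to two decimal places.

tan θ_B(1→2) = n₂/n₁ = tan 59.45° = 1.6943.
tan θ_B(2→3) = n₃/n₂ = tan 41.45° = 0.8832.
n₃/n₁ = 1.4963. Then tan θ_B(1→3) = n₃/n₁, so θ_B(1→3) = arctan(1.4963) = 56.25°.

θ_B ≈ 56.25°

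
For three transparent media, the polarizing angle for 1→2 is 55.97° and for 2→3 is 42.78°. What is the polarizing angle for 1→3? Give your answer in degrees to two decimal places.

θ_B ≈ 53.88°

tan θ_B(1→2) = n₂/n₁ = tan 55.97° = 1.4809.
tan θ_B(2→3) = n₃/n₂ = tan 42.78° = 0.9254.
Multiplying, n₃/n₁ = 1.4809 × 0.9254 = 1.3704, and θ_B(1→3) = arctan 1.3704 = 53.88°.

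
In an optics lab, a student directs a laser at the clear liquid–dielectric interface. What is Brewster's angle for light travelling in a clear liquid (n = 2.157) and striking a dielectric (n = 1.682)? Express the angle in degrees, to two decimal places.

Here n₂/n₁ = 1.682/2.157 = 0.7798, and Brewster's law gives tan θ_B = n₂/n₁.
So θ_B = arctan 0.7798 = 37.95°.

θ_B ≈ 37.95°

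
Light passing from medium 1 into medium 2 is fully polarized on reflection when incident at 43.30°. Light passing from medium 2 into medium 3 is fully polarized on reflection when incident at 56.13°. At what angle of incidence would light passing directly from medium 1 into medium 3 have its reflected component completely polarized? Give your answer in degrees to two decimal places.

n₂/n₁ = tan 43.30° = 0.9424 and n₃/n₂ = tan 56.13° = 1.4898.
So n₃/n₁ = (n₂/n₁)(n₃/n₂) = 0.9424 × 1.4898 = 1.4040.
θ_B(1→3) = arctan(1.4040) = 54.54°.

θ_B ≈ 54.54°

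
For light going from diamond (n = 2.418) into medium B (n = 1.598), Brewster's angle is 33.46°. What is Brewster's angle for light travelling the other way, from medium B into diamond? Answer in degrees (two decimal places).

θ_B' ≈ 56.54°

The two Brewster angles are complementary: θ_B' = 90° − θ_B = 90° − 33.46° = 56.54°.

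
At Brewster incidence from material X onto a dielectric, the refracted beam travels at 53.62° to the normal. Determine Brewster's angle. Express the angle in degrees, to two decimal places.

At Brewster's angle the reflected and refracted rays are perpendicular, so θ_B + θ_t = 90°.
So θ_B = 90° − θ_t = 90° − 53.62° = 36.38°.

θ_B ≈ 36.38°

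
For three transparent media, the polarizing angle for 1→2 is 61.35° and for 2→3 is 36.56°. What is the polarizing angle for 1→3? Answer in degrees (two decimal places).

θ_B ≈ 53.62°

Each Brewster angle gives a ratio: n₂/n₁ = tan 61.35° = 1.8303, n₃/n₂ = tan 36.56° = 0.7416.
Multiplying, n₃/n₁ = 1.8303 × 0.7416 = 1.3573, and θ_B(1→3) = arctan 1.3573 = 53.62°.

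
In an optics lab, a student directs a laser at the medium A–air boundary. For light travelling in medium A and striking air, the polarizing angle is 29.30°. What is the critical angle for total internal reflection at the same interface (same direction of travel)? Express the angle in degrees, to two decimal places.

θ_c ≈ 34.14°

From Brewster, n₂/n₁ = tan θ_B = tan 29.30° = 0.5612.
Then sin θ_c = n₂/n₁ = 0.5612, so θ_c = arcsin 0.5612 = 34.14°.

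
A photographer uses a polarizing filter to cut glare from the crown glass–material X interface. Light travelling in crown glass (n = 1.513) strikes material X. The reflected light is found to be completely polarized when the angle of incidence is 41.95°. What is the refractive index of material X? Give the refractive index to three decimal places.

n ≈ 1.360

Full polarization of the reflected beam means tan θ_B = n₂/n₁, where n₁ is the incident medium (crown glass).
n₂ = n₁ tan θ_B = 1.513 × tan 41.95° = 1.360.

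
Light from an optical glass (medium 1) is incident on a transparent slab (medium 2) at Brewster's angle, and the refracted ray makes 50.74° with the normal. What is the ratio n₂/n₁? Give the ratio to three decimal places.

At Brewster incidence θ_B = 90° − θ_t = 90° − 50.74° = 39.26°.
Then n₂/n₁ = tan θ_B = tan 39.26° = 0.817.

n₂/n₁ ≈ 0.817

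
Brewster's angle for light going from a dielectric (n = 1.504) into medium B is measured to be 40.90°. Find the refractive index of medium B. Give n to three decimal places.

n ≈ 1.303

At Brewster's angle, tan θ_B = n₂/n₁ with n₁ on the incident side (a dielectric) and n₂ on the transmitted side (medium B).
n₂ = n₁ tan θ_B = 1.504 × tan 40.90° = 1.303.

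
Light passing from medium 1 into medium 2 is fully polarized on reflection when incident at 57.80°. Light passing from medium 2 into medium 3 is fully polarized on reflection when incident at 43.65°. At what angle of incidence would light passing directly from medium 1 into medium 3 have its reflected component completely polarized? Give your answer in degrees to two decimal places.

Each Brewster angle gives a ratio: n₂/n₁ = tan 57.80° = 1.5880, n₃/n₂ = tan 43.65° = 0.9540.
Multiplying, n₃/n₁ = 1.5880 × 0.9540 = 1.5149, and θ_B(1→3) = arctan 1.5149 = 56.57°.

θ_B ≈ 56.57°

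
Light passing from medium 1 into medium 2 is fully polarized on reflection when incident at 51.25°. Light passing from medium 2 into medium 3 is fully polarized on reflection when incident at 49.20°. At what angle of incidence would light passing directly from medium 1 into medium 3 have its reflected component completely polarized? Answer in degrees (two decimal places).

θ_B ≈ 55.29°

Each Brewster angle gives a ratio: n₂/n₁ = tan 51.25° = 1.2460, n₃/n₂ = tan 49.20° = 1.1585.
n₃/n₁ = 1.4435. Then tan θ_B(1→3) = n₃/n₁, so θ_B(1→3) = arctan(1.4435) = 55.29°.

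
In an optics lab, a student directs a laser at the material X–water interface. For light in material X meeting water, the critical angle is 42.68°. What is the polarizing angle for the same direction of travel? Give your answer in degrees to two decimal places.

θ_B ≈ 34.13°

At the critical angle sin θ_c = n₂/n₁, giving n₂/n₁ = sin 42.68° = 0.6779.
Then tan θ_B = n₂/n₁ = 0.6779, so θ_B = arctan 0.6779 = 34.13°.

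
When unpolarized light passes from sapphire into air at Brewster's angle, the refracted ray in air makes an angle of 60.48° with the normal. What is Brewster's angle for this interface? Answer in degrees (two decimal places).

Since the reflected and refracted rays are at right angles at the polarizing angle, θ_B + θ_t = 90°.
θ_B = 90° − 60.48° = 29.52°.

θ_B ≈ 29.52°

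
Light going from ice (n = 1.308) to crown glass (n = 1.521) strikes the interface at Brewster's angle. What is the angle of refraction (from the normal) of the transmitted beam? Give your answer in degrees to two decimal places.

tan θ_B = n₂/n₁ = 1.521/1.308 = 1.1628, so θ_B = 49.31°.
Since θ_B + θ_t = 90° at Brewster incidence, θ_t = 90° − 49.31° = 40.69°.

θ_t ≈ 40.69°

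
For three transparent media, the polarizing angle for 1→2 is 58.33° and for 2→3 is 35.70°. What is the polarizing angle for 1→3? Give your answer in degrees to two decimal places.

θ_B ≈ 49.35°

n₂/n₁ = tan 58.33° = 1.6210 and n₃/n₂ = tan 35.70° = 0.7186.
Multiplying, n₃/n₁ = 1.6210 × 0.7186 = 1.1648, and θ_B(1→3) = arctan 1.1648 = 49.35°.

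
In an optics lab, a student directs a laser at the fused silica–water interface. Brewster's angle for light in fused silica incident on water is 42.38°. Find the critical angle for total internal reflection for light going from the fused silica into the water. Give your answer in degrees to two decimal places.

θ_c ≈ 65.85°

n₂/n₁ = tan 42.38° = 0.9125; the critical angle satisfies sin θ_c = n₂/n₁.
θ_c = arcsin(0.9125) = 65.85°.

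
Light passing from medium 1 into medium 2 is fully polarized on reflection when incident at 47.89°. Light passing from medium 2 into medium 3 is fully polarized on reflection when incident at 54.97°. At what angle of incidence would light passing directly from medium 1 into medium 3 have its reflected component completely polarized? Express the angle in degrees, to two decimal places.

tan θ_B(1→2) = n₂/n₁ = tan 47.89° = 1.1063.
tan θ_B(2→3) = n₃/n₂ = tan 54.97° = 1.4266.
n₃/n₁ = 1.5782. Then tan θ_B(1→3) = n₃/n₁, so θ_B(1→3) = arctan(1.5782) = 57.64°.

θ_B ≈ 57.64°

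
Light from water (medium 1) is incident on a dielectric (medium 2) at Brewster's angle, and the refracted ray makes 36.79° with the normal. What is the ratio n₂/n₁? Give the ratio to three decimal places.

At Brewster incidence θ_B = 90° − θ_t = 90° − 36.79° = 53.21°.
tan θ_B = n₂/n₁, so n₂/n₁ = tan 53.21° = 1.337.

n₂/n₁ ≈ 1.337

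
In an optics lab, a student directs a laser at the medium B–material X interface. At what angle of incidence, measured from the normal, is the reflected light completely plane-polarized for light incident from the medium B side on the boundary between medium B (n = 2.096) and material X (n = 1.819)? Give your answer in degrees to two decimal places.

θ_B ≈ 40.95°

The reflected p-component vanishes when tan θ_B = n₂/n₁.
Here n₂/n₁ = 1.819/2.096 = 0.8678, and Brewster's law gives tan θ_B = n₂/n₁.
θ_B = arctan(0.8678) = 40.95°.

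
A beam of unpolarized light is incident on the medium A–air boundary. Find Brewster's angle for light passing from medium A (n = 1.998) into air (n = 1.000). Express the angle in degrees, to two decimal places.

θ_B ≈ 26.59°

At Brewster's angle the reflected and refracted rays are perpendicular, which with Snell's law gives tan θ_B = n₂/n₁.
Brewster's condition: tan θ_B = n₂/n₁ = 1.000/1.998 = 0.5005. Taking the arctangent, θ_B = 26.59°.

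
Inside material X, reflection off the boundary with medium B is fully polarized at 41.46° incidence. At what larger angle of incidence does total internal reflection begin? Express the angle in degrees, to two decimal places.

θ_c ≈ 62.07°

From Brewster, n₂/n₁ = tan θ_B = tan 41.46° = 0.8835.
Then sin θ_c = n₂/n₁ = 0.8835, so θ_c = arcsin 0.8835 = 62.07°.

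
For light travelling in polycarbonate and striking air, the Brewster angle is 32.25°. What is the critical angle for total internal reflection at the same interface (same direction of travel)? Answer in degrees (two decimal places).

θ_c ≈ 39.12°

tan θ_B = n₂/n₁ = tan 32.25° = 0.6310.
Total internal reflection: sin θ_c = n₂/n₁ = 0.6310.
θ_c = arcsin(0.6310) = 39.12°.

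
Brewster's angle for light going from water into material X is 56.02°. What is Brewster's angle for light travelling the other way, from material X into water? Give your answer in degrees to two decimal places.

θ_B' ≈ 33.98°

The two Brewster angles are complementary: θ_B' = 90° − θ_B = 90° − 56.02° = 33.98°.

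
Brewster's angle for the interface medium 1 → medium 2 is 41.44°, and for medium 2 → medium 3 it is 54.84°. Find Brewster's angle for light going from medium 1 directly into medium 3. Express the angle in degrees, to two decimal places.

Each Brewster angle gives a ratio: n₂/n₁ = tan 41.44° = 0.8829, n₃/n₂ = tan 54.84° = 1.4197.
So n₃/n₁ = (n₂/n₁)(n₃/n₂) = 0.8829 × 1.4197 = 1.2534.
θ_B(1→3) = arctan(1.2534) = 51.42°.

θ_B ≈ 51.42°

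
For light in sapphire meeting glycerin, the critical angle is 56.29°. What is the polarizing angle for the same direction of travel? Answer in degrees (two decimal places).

θ_B ≈ 39.76°

sin θ_c = n₂/n₁, so n₂/n₁ = sin 56.29° = 0.8319.
Brewster: tan θ_B = n₂/n₁ = 0.8319.
θ_B = arctan(0.8319) = 39.76°.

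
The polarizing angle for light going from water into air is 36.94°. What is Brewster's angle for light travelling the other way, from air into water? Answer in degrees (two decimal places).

tan θ_B' = n₁/n₂ = 1/tan θ_B, so θ_B' = 90° − θ_B.
θ_B' = 90° − 36.94° = 53.06°.

θ_B' ≈ 53.06°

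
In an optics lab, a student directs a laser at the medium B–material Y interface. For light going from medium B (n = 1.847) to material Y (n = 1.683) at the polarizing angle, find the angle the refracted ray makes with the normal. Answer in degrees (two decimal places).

First find Brewster's angle: tan θ_B = 1.683/1.847 = 0.9112, giving θ_B = 42.34°.
The refracted ray is perpendicular to the reflected ray, so θ_t = 90° − θ_B = 47.66°.

θ_t ≈ 47.66°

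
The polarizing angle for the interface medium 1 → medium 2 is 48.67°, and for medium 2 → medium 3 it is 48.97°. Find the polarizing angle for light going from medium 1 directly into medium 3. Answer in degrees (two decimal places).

θ_B ≈ 52.57°

n₂/n₁ = tan 48.67° = 1.1371 and n₃/n₂ = tan 48.97° = 1.1492.
n₃/n₁ = 1.3067. Then tan θ_B(1→3) = n₃/n₁, so θ_B(1→3) = arctan(1.3067) = 52.57°.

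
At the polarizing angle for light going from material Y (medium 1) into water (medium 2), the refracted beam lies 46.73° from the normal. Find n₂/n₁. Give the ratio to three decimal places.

θ_B + θ_t = 90°, so θ_B = 90° − 46.73° = 43.27°.
tan θ_B = n₂/n₁, so n₂/n₁ = tan 43.27° = 0.941.

n₂/n₁ ≈ 0.941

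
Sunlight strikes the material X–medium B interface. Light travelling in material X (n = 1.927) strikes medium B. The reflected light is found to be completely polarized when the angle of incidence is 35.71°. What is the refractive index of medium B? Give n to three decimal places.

At the Brewster angle, tan θ_B = n₂/n₁ with n₁ on the incident side (material X) and n₂ on the transmitted side (medium B).
n₂ = n₁ tan θ_B = 1.927 × tan 35.71° = 1.385.

n ≈ 1.385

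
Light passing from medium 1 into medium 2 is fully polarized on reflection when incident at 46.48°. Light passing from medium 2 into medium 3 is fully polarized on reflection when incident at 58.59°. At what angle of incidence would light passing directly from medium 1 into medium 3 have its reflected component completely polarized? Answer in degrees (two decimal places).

tan θ_B(1→2) = n₂/n₁ = tan 46.48° = 1.0530.
tan θ_B(2→3) = n₃/n₂ = tan 58.59° = 1.6376.
So n₃/n₁ = (n₂/n₁)(n₃/n₂) = 1.0530 × 1.6376 = 1.7245.
θ_B(1→3) = arctan(1.7245) = 59.89°.

θ_B ≈ 59.89°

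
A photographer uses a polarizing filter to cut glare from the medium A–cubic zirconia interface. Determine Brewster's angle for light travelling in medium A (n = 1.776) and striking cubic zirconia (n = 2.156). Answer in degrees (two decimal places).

Here n₂/n₁ = 2.156/1.776 = 1.2140, and Brewster's law gives tan θ_B = n₂/n₁. Taking the arctangent, θ_B = 50.52°.

θ_B ≈ 50.52°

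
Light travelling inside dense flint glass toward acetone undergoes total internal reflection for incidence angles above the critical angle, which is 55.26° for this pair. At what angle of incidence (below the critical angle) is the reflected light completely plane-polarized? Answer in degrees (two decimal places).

sin θ_c = n₂/n₁, so n₂/n₁ = sin 55.26° = 0.8217.
Brewster: tan θ_B = n₂/n₁ = 0.8217.
θ_B = arctan(0.8217) = 39.41°.

θ_B ≈ 39.41°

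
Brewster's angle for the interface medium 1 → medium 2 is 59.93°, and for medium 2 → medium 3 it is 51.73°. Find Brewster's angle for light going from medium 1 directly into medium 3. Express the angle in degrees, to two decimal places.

Each Brewster angle gives a ratio: n₂/n₁ = tan 59.93° = 1.7272, n₃/n₂ = tan 51.73° = 1.2676.
Multiplying, n₃/n₁ = 1.7272 × 1.2676 = 2.1893, and θ_B(1→3) = arctan 2.1893 = 65.45°.

θ_B ≈ 65.45°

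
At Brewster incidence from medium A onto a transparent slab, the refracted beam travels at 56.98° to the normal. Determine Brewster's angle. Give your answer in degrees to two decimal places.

Since the reflected and refracted rays are at right angles at the polarizing angle, θ_B + θ_t = 90°.
θ_B = 90° − 56.98° = 33.02°.

θ_B ≈ 33.02°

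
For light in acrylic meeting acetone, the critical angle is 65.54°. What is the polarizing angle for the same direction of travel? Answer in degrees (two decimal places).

sin θ_c = n₂/n₁, so n₂/n₁ = sin 65.54° = 0.9103.
Brewster: tan θ_B = n₂/n₁ = 0.9103.
θ_B = arctan(0.9103) = 42.31°.

θ_B ≈ 42.31°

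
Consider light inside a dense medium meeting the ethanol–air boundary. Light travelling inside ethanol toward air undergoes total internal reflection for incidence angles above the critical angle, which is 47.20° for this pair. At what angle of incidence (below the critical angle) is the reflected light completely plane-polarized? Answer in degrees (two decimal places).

sin θ_c = n₂/n₁, so n₂/n₁ = sin 47.20° = 0.7337.
Brewster: tan θ_B = n₂/n₁ = 0.7337.
θ_B = arctan(0.7337) = 36.27°.

θ_B ≈ 36.27°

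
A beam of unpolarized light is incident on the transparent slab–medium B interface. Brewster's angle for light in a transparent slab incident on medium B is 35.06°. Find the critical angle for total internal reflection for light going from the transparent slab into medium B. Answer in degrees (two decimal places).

tan θ_B = n₂/n₁ = tan 35.06° = 0.7018.
Total internal reflection: sin θ_c = n₂/n₁ = 0.7018.
θ_c = arcsin(0.7018) = 44.57°.

θ_c ≈ 44.57°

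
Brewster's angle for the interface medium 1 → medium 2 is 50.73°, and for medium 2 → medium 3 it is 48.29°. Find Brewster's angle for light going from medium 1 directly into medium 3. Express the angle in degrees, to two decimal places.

n₂/n₁ = tan 50.73° = 1.2231 and n₃/n₂ = tan 48.29° = 1.1220.
So n₃/n₁ = (n₂/n₁)(n₃/n₂) = 1.2231 × 1.1220 = 1.3723.
θ_B(1→3) = arctan(1.3723) = 53.92°.

θ_B ≈ 53.92°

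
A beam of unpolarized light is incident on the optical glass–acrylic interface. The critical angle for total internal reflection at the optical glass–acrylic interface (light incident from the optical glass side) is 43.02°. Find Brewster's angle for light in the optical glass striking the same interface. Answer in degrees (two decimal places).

sin θ_c = n₂/n₁, so n₂/n₁ = sin 43.02° = 0.6823.
Brewster: tan θ_B = n₂/n₁ = 0.6823.
θ_B = arctan(0.6823) = 34.30°.

θ_B ≈ 34.30°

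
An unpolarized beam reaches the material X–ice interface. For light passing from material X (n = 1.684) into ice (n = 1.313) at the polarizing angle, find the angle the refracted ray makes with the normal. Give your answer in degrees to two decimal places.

θ_t ≈ 52.06°

First find Brewster's angle: tan θ_B = 1.313/1.684 = 0.7797, giving θ_B = 37.94°.
At Brewster's angle the reflected and refracted rays are perpendicular, so θ_t = 90° − θ_B = 90° − 37.94° = 52.06°.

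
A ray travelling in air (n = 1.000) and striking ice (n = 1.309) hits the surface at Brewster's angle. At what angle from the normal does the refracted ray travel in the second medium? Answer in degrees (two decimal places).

First find Brewster's angle: tan θ_B = 1.309/1.000 = 1.3090, giving θ_B = 52.62°.
The refracted ray is perpendicular to the reflected ray, so θ_t = 90° − θ_B = 37.38°.

θ_t ≈ 37.38°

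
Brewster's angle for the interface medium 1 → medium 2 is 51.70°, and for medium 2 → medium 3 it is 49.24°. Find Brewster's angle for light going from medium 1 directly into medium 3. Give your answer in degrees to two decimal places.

θ_B ≈ 55.76°

tan θ_B(1→2) = n₂/n₁ = tan 51.70° = 1.2662.
tan θ_B(2→3) = n₃/n₂ = tan 49.24° = 1.1601.
Multiplying, n₃/n₁ = 1.2662 × 1.1601 = 1.4690, and θ_B(1→3) = arctan 1.4690 = 55.76°.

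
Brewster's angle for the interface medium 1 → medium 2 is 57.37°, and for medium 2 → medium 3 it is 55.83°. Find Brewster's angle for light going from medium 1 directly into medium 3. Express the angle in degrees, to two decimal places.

θ_B ≈ 66.51°

n₂/n₁ = tan 57.37° = 1.5619 and n₃/n₂ = tan 55.83° = 1.4731.
n₃/n₁ = 2.3008. Then tan θ_B(1→3) = n₃/n₁, so θ_B(1→3) = arctan(2.3008) = 66.51°.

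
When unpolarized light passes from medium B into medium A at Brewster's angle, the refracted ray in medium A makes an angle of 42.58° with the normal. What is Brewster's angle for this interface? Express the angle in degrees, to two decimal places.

At Brewster's angle the reflected and refracted rays are perpendicular, so θ_B + θ_t = 90°.
So θ_B = 90° − θ_t = 90° − 42.58° = 47.42°.

θ_B ≈ 47.42°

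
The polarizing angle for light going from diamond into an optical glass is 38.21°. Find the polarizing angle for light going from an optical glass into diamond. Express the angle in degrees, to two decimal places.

tan θ_B' = n₁/n₂ = 1/tan θ_B, so θ_B' = 90° − θ_B.
θ_B' = 90° − 38.21° = 51.79°.

θ_B' ≈ 51.79°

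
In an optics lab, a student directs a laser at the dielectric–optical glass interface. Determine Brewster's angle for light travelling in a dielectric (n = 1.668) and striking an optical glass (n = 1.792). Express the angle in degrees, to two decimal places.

θ_B ≈ 47.05°

At Brewster's angle the reflected and refracted rays are perpendicular, which with Snell's law gives tan θ_B = n₂/n₁.
tan θ_B = n₂/n₁ = 1.792/1.668 = 1.0743.
θ_B = arctan(1.0743) = 47.05°.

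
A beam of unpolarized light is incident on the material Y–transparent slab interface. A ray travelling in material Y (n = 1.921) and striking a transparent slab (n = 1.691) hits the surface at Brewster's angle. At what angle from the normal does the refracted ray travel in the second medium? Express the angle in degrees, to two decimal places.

First find Brewster's angle: tan θ_B = 1.691/1.921 = 0.8803, giving θ_B = 41.36°.
Since θ_B + θ_t = 90° at Brewster incidence, θ_t = 90° − 41.36° = 48.64°.

θ_t ≈ 48.64°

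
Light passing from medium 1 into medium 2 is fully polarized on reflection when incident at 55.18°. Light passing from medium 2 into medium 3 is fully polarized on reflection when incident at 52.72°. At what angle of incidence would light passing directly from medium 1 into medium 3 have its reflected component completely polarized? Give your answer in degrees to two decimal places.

n₂/n₁ = tan 55.18° = 1.4377 and n₃/n₂ = tan 52.72° = 1.3136.
Multiplying, n₃/n₁ = 1.4377 × 1.3136 = 1.8887, and θ_B(1→3) = arctan 1.8887 = 62.10°.

θ_B ≈ 62.10°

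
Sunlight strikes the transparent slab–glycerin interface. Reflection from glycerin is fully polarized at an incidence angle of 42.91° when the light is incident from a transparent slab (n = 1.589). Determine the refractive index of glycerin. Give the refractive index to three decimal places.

n ≈ 1.477

Full polarization of the reflected beam means tan θ_B = n₂/n₁, where n₁ is the incident medium (a transparent slab).
n₂ = n₁ tan θ_B = 1.589 × tan 42.91° = 1.477.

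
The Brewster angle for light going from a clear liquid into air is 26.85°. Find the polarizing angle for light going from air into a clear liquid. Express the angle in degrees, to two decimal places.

tan θ_B' = n₁/n₂ = 1/tan θ_B, so θ_B' = 90° − θ_B.
θ_B' = 90° − 26.85° = 63.15°.

θ_B' ≈ 63.15°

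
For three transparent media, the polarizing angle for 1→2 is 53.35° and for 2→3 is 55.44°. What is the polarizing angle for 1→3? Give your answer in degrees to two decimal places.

Each Brewster angle gives a ratio: n₂/n₁ = tan 53.35° = 1.3440, n₃/n₂ = tan 55.44° = 1.4517.
Multiplying, n₃/n₁ = 1.3440 × 1.4517 = 1.9512, and θ_B(1→3) = arctan 1.9512 = 62.86°.

θ_B ≈ 62.86°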